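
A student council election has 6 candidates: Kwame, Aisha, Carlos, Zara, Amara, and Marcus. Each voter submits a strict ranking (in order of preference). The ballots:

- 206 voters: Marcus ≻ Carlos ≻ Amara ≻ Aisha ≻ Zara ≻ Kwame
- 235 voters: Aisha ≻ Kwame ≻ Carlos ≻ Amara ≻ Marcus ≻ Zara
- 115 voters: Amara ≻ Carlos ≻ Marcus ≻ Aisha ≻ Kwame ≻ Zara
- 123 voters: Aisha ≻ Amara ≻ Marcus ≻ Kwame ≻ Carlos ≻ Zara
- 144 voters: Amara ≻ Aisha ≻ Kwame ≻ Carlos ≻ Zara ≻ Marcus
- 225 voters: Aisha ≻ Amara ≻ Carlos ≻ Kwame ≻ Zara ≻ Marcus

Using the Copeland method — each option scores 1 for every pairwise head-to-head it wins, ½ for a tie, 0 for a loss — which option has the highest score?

Aisha

Kwame: beats Zara and Marcus; loses to Aisha, Carlos, and Amara → score 2.
Aisha: beats Kwame, Carlos, Zara, Amara, and Marcus → score 5.
Carlos: beats Kwame, Zara, and Marcus; loses to Aisha and Amara → score 3.
Zara: loses to Kwame, Aisha, Carlos, Amara, and Marcus → score 0.
Amara: beats Kwame, Carlos, Zara, and Marcus; loses to Aisha → score 4.
Marcus: beats Zara; loses to Kwame, Aisha, Carlos, and Amara → score 1.
Aisha has the best pairwise record.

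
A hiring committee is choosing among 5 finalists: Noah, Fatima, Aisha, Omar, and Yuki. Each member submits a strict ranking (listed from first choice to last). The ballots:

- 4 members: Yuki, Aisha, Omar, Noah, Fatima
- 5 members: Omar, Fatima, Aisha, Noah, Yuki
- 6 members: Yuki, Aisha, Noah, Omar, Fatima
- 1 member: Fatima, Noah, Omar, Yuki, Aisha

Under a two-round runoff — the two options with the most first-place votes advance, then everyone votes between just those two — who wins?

Round 1 first-place votes: Noah 0, Fatima 1, Aisha 0, Omar 5, Yuki 10.
Yuki and Omar advance.
Runoff: Yuki is preferred to Omar by 10 voters; Omar by 6.
Yuki wins the runoff.

Yuki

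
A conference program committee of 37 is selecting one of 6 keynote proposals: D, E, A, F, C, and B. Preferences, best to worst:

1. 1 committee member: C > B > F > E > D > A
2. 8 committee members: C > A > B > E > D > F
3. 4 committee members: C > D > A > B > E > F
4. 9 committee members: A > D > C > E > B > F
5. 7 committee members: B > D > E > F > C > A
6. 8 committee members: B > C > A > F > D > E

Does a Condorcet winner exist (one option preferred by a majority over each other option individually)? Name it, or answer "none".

C

C vs D: 21–16 for C.
C vs E: 30–7 for C.
C vs A: 28–9 for C.
C vs F: 30–7 for C.
C vs B: 22–15 for C.
C beats every other option head-to-head.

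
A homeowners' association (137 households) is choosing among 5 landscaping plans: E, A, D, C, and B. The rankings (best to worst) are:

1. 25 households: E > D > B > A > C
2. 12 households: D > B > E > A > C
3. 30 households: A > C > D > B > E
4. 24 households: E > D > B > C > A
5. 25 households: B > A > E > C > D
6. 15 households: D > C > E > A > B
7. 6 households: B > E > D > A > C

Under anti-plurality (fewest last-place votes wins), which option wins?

B

Last-place votes: E 30, A 24, D 25, C 43, B 15.
B is ranked last by the fewest voters, so B wins.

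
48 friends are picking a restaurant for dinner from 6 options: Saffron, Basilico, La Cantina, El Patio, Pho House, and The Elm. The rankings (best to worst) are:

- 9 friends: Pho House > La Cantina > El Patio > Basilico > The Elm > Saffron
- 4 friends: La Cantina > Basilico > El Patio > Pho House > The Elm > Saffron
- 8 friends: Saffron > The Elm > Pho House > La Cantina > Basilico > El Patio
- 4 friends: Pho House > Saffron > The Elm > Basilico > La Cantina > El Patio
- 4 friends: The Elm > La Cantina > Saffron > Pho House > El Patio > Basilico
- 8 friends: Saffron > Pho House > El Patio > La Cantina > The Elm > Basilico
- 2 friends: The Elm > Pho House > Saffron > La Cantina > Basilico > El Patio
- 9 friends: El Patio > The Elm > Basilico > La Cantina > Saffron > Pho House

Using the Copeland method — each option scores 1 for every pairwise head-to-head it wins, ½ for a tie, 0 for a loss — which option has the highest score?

Saffron: beats Basilico, El Patio, and Pho House; loses to La Cantina and The Elm → score 3.
Basilico: loses to Saffron, La Cantina, El Patio, Pho House, and The Elm → score 0.
La Cantina: beats Saffron, Basilico, and El Patio; loses to Pho House and The Elm → score 3.
El Patio: beats Basilico and The Elm; loses to Saffron, La Cantina, and Pho House → score 2.
Pho House: beats Basilico, La Cantina, El Patio, and The Elm; loses to Saffron → score 4.
The Elm: beats Saffron, Basilico, and La Cantina; loses to El Patio and Pho House → score 3.
Pho House has the best pairwise record.

Pho House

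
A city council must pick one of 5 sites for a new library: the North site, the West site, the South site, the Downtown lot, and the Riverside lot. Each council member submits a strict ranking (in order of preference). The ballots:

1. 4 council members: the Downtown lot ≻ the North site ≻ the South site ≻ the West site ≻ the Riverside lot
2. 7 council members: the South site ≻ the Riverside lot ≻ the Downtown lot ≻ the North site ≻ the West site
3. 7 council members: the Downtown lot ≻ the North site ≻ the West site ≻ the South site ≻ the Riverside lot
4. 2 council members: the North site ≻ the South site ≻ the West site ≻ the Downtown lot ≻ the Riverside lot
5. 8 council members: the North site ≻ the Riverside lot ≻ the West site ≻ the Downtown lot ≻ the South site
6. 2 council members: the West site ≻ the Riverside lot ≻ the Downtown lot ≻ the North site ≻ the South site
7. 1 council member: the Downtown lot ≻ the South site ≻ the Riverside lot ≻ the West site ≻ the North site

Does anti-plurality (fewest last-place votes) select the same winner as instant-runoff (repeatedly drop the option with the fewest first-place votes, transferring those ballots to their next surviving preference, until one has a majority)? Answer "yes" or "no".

Anti-plurality — last-place votes: the North site 1, the West site 7, the South site 10, the Downtown lot 0, the Riverside lot 13. Winner: the Downtown lot.
Instant-runoff — R1 the North site 10, the West site 2, the South site 7, the Downtown lot 12, the Riverside lot 0 (the Riverside lot out); R2 the North site 10, the West site 2, the South site 7, the Downtown lot 12 (the West site out); R3 the North site 10, the South site 7, the Downtown lot 14 (the South site out); R4 the North site 10, the Downtown lot 21 (the Downtown lot winner). Winner: the Downtown lot.
The two methods agree.

yes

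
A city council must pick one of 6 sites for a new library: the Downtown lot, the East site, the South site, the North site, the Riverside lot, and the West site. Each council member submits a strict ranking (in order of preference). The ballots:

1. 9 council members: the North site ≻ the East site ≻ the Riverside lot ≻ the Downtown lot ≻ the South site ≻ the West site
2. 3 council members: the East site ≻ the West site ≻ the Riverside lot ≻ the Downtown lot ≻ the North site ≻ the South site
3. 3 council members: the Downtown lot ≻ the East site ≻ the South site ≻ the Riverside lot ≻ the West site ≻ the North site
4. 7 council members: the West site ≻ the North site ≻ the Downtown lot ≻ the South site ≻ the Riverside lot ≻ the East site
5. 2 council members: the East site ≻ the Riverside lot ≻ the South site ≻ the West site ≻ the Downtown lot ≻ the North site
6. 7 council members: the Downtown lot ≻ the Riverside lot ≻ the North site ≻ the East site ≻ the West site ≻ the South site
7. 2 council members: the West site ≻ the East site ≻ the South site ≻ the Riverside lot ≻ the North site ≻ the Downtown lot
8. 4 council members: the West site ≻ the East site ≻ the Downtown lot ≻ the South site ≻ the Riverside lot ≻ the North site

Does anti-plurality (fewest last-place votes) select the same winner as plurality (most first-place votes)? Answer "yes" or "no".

no

Anti-plurality — last-place votes: the Downtown lot 2, the East site 7, the South site 10, the North site 9, the Riverside lot 0, the West site 9. Winner: the Riverside lot.
Plurality — first-place votes: the Downtown lot 10, the East site 5, the South site 0, the North site 9, the Riverside lot 0, the West site 13. Winner: the West site.
The two methods disagree.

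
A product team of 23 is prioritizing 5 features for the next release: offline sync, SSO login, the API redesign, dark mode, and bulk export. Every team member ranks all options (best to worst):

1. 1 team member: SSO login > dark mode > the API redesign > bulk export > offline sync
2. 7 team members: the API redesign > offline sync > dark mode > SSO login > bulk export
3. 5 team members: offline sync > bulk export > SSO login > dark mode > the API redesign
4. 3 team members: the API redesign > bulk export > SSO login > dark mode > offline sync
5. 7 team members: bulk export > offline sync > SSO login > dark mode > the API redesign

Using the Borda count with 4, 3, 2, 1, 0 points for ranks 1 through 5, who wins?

offline sync: 1·0 + 7·3 + 5·4 + 3·0 + 7·3 = 62
SSO login: 1·4 + 7·1 + 5·2 + 3·2 + 7·2 = 41
the API redesign: 1·2 + 7·4 + 5·0 + 3·4 + 7·0 = 42
dark mode: 1·3 + 7·2 + 5·1 + 3·1 + 7·1 = 32
bulk export: 1·1 + 7·0 + 5·3 + 3·3 + 7·4 = 53
offline sync has the highest Borda score (62).

offline sync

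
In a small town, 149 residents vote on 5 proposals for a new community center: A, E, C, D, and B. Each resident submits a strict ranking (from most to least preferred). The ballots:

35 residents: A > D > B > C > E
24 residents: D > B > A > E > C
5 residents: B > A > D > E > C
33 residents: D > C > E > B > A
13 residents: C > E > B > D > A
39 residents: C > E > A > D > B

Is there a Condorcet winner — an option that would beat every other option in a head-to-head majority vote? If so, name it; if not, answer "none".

Checking pairwise contests:
E beats A 85–64.
C beats E 120–29.
D beats C 97–52.
A beats D 79–70.
E beats B 85–64.
Every option loses at least one head-to-head, so there is no Condorcet winner.

none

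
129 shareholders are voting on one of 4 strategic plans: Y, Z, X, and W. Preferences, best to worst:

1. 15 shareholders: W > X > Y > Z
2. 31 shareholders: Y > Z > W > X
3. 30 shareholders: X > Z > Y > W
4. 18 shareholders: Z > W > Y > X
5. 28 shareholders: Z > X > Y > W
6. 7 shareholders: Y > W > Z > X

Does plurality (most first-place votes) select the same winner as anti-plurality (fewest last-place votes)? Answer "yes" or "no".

Plurality — first-place votes: Y 38, Z 46, X 30, W 15. Winner: Z.
Anti-plurality — last-place votes: Y 0, Z 15, X 56, W 58. Winner: Y.
The two methods disagree.

no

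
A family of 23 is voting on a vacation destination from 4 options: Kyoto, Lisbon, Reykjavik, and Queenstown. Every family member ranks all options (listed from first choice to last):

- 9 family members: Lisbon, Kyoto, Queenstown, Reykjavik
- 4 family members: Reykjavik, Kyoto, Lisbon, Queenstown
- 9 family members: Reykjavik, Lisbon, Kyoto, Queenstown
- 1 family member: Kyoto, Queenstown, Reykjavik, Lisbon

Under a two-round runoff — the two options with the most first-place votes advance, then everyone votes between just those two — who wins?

Reykjavik

Round 1 first-place votes: Kyoto 1, Lisbon 9, Reykjavik 13, Queenstown 0.
Reykjavik and Lisbon advance.
Runoff: Reykjavik is preferred to Lisbon by 14 voters; Lisbon by 9.
Reykjavik wins the runoff.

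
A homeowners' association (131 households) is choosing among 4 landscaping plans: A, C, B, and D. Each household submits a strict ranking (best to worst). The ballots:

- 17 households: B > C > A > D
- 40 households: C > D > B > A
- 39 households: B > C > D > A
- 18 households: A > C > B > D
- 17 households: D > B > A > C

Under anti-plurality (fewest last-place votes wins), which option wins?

B

Last-place votes: A 79, C 17, B 0, D 35.
B is ranked last by the fewest voters, so B wins.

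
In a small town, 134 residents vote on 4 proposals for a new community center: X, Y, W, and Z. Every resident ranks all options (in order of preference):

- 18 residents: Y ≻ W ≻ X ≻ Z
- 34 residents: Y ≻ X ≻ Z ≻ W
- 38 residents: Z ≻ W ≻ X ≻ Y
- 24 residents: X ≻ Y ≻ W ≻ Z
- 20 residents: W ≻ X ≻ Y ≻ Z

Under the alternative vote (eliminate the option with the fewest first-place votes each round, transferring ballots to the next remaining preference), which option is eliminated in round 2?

Round 1: X 24, Y 52, W 20, Z 38. Eliminate W.
Round 2: X 44, Y 52, Z 38. Eliminate Z.

Z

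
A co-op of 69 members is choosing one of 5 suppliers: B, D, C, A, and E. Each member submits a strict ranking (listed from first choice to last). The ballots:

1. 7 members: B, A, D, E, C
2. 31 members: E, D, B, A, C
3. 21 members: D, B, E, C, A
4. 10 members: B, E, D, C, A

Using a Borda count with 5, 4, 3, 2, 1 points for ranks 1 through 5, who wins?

D

B: 7·5 + 31·3 + 21·4 + 10·5 = 262
D: 7·3 + 31·4 + 21·5 + 10·3 = 280
C: 7·1 + 31·1 + 21·2 + 10·2 = 100
A: 7·4 + 31·2 + 21·1 + 10·1 = 121
E: 7·2 + 31·5 + 21·3 + 10·4 = 272
D has the highest Borda score (280).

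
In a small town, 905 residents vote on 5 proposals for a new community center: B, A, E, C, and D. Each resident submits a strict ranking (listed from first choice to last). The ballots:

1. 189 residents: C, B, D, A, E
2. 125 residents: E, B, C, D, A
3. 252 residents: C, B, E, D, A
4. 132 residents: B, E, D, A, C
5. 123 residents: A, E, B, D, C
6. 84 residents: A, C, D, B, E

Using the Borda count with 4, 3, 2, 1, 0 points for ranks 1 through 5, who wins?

B: 189·3 + 125·3 + 252·3 + 132·4 + 123·2 + 84·1 = 2556
A: 189·1 + 125·0 + 252·0 + 132·1 + 123·4 + 84·4 = 1149
E: 189·0 + 125·4 + 252·2 + 132·3 + 123·3 + 84·0 = 1769
C: 189·4 + 125·2 + 252·4 + 132·0 + 123·0 + 84·3 = 2266
D: 189·2 + 125·1 + 252·1 + 132·2 + 123·1 + 84·2 = 1310
B has the highest Borda score (2556).

B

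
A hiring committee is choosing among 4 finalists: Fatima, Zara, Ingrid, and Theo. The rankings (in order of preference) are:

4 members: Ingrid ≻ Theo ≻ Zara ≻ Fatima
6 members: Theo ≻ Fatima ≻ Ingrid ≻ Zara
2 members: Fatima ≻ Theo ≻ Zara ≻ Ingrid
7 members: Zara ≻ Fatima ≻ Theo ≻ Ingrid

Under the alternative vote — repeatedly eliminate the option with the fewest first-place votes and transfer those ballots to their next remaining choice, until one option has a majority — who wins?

Round 1: Fatima 2, Zara 7, Ingrid 4, Theo 6. Eliminate Fatima.
Round 2: Zara 7, Ingrid 4, Theo 8. Eliminate Ingrid.
Round 3: Zara 7, Theo 12. Theo has a majority.

Theo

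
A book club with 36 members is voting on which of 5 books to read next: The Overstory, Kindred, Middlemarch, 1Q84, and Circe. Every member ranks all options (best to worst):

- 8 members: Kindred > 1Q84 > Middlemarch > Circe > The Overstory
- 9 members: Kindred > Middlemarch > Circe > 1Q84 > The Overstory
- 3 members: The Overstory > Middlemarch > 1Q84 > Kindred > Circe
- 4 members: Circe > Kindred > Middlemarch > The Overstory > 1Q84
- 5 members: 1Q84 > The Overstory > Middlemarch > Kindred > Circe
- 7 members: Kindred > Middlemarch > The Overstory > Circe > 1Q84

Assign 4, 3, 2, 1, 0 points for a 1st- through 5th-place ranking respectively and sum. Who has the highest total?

Kindred

The Overstory: 8·0 + 9·0 + 3·4 + 4·1 + 5·3 + 7·2 = 45
Kindred: 8·4 + 9·4 + 3·1 + 4·3 + 5·1 + 7·4 = 116
Middlemarch: 8·2 + 9·3 + 3·3 + 4·2 + 5·2 + 7·3 = 91
1Q84: 8·3 + 9·1 + 3·2 + 4·0 + 5·4 + 7·0 = 59
Circe: 8·1 + 9·2 + 3·0 + 4·4 + 5·0 + 7·1 = 49
Kindred has the highest Borda score (116).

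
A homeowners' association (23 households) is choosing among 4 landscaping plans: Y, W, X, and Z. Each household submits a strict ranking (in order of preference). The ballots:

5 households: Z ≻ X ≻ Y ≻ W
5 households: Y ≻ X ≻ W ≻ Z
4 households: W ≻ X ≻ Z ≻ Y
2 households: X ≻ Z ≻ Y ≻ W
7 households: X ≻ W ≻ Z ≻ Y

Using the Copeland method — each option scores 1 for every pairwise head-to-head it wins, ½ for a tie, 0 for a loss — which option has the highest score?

X

Y: beats W; loses to X and Z → score 1.
W: beats Z; loses to Y and X → score 1.
X: beats Y, W, and Z → score 3.
Z: beats Y; loses to W and X → score 1.
X has the best pairwise record.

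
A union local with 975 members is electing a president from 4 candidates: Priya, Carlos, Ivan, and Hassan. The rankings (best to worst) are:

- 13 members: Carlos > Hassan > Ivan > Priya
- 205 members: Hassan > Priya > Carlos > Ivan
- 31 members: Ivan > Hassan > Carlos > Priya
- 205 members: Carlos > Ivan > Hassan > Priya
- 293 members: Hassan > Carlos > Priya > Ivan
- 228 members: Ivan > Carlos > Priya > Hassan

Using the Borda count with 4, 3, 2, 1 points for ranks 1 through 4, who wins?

Carlos

Priya: 13·1 + 205·3 + 31·1 + 205·1 + 293·2 + 228·2 = 1906
Carlos: 13·4 + 205·2 + 31·2 + 205·4 + 293·3 + 228·3 = 2907
Ivan: 13·2 + 205·1 + 31·4 + 205·3 + 293·1 + 228·4 = 2175
Hassan: 13·3 + 205·4 + 31·3 + 205·2 + 293·4 + 228·1 = 2762
Carlos has the highest Borda score (2907).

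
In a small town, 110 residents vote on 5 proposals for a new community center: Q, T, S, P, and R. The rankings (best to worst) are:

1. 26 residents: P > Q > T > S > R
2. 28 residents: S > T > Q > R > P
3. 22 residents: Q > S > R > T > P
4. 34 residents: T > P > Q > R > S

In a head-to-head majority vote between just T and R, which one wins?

T

Voters preferring T to R: 88; preferring R to T: 22.
T wins the head-to-head.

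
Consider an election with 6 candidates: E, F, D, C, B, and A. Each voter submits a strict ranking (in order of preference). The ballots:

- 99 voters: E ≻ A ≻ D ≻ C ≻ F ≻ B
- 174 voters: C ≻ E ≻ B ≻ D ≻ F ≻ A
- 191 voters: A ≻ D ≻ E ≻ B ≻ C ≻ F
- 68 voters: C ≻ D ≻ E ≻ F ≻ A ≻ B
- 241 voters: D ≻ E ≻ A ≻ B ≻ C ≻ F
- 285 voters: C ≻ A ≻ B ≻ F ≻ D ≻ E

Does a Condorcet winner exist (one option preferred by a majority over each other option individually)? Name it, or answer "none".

none

Checking pairwise contests:
D beats E 785–273.
E beats F 773–285.
A beats D 575–483.
E beats C 531–527.
E beats B 773–285.
E beats A 582–476.
Every option loses at least one head-to-head, so there is no Condorcet winner.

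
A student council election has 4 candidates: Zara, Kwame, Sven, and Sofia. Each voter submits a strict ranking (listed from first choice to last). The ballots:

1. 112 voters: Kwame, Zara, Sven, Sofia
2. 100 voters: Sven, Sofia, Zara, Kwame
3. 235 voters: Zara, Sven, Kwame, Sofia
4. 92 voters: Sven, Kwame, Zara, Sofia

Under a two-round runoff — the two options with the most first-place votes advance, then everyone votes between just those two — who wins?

Zara

Round 1 first-place votes: Zara 235, Kwame 112, Sven 192, Sofia 0.
Zara and Sven advance.
Runoff: Zara is preferred to Sven by 347 voters; Sven by 192.
Zara wins the runoff.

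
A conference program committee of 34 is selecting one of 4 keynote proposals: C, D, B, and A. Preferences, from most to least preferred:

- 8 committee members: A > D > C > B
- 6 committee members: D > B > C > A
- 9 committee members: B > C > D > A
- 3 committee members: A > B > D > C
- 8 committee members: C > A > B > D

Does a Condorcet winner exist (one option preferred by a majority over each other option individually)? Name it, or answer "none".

Checking pairwise contests:
B beats C 18–16.
B beats D 20–14.
A beats B 19–15.
C beats A 23–11.
Every option loses at least one head-to-head, so there is no Condorcet winner.

none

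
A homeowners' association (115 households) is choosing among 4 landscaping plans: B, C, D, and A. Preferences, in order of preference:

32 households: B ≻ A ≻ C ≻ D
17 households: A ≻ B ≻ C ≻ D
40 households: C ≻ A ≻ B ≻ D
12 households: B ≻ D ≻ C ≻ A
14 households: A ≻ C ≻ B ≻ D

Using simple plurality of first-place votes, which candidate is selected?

First-place votes: B 44, C 40, D 0, A 31.
B has the most first-place votes.

B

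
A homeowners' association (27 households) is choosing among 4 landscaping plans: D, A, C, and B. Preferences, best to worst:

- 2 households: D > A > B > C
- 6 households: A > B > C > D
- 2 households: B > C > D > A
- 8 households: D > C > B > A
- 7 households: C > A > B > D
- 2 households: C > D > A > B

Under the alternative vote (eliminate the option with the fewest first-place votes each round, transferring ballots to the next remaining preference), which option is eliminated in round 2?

A

Round 1: D 10, A 6, C 9, B 2. Eliminate B.
Round 2: D 10, A 6, C 11. Eliminate A.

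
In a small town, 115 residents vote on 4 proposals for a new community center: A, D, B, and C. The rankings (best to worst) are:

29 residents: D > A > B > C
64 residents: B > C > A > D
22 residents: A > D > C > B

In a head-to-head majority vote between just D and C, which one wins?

Voters preferring D to C: 51; preferring C to D: 64.
C wins the head-to-head.

C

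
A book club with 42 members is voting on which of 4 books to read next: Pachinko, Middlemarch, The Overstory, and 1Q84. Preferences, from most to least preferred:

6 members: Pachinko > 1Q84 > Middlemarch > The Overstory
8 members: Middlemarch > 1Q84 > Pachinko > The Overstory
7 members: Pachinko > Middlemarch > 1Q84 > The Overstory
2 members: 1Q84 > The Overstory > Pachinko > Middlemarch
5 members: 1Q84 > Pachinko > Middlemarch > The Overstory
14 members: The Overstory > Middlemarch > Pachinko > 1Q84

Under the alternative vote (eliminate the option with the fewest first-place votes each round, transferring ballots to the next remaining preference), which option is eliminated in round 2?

Round 1: Pachinko 13, Middlemarch 8, The Overstory 14, 1Q84 7. Eliminate 1Q84.
Round 2: Pachinko 18, Middlemarch 8, The Overstory 16. Eliminate Middlemarch.

Middlemarch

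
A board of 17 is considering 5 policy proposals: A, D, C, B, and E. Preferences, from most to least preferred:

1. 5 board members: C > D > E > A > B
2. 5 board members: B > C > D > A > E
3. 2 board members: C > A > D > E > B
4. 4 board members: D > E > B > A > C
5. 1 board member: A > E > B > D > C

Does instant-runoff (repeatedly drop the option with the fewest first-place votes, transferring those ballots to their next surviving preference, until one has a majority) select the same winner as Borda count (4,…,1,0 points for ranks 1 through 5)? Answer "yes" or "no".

no

Instant-runoff — R1 A 1, D 4, C 7, B 5, E 0 (E out); R2 A 1, D 4, C 7, B 5 (A out); R3 D 4, C 7, B 6 (D out); R4 C 7, B 10 (B winner). Winner: B.
Borda — scores: A 24, D 46, C 43, B 30, E 27. Winner: D.
The two methods disagree.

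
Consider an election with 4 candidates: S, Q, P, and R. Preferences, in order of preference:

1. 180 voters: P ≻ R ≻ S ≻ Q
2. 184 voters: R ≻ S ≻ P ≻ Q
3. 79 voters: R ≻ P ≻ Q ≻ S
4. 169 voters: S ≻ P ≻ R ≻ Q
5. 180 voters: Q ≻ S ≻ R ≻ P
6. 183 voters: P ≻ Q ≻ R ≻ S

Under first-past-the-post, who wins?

First-place votes: S 169, Q 180, P 363, R 263.
P has the most first-place votes.

P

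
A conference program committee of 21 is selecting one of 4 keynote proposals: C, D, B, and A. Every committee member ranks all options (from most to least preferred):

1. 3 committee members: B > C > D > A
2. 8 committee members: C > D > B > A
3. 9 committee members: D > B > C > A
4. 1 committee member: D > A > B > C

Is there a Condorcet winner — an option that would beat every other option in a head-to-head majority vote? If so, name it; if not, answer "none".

none

Checking pairwise contests:
B beats C 13–8.
C beats D 11–10.
D beats B 18–3.
C beats A 20–1.
Every option loses at least one head-to-head, so there is no Condorcet winner.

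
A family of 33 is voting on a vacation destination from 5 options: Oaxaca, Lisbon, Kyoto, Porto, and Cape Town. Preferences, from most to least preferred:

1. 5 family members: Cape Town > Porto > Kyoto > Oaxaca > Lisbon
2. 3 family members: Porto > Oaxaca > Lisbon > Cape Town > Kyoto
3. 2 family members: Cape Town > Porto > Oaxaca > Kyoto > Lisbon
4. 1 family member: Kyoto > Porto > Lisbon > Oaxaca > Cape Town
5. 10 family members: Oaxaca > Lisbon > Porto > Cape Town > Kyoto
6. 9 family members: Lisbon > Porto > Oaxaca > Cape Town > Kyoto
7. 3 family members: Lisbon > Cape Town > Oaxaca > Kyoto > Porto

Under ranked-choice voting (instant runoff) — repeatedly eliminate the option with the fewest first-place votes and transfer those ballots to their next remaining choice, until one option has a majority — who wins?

Oaxaca

Round 1: Oaxaca 10, Lisbon 12, Kyoto 1, Porto 3, Cape Town 7. Eliminate Kyoto.
Round 2: Oaxaca 10, Lisbon 12, Porto 4, Cape Town 7. Eliminate Porto.
Round 3: Oaxaca 13, Lisbon 13, Cape Town 7. Eliminate Cape Town.
Round 4: Oaxaca 20, Lisbon 13. Oaxaca has a majority.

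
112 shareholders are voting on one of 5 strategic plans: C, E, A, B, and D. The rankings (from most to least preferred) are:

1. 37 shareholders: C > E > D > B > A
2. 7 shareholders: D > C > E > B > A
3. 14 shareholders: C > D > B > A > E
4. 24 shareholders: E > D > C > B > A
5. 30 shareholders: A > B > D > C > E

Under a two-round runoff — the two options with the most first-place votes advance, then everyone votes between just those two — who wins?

Round 1 first-place votes: C 51, E 24, A 30, B 0, D 7.
C and A advance.
Runoff: C is preferred to A by 82 voters; A by 30.
C wins the runoff.

C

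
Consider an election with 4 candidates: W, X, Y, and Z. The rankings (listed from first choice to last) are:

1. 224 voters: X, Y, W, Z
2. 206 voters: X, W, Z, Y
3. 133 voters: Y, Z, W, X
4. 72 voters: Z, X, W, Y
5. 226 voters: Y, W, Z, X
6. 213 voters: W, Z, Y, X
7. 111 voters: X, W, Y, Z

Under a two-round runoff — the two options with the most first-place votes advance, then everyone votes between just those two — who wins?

Round 1 first-place votes: W 213, X 541, Y 359, Z 72.
X and Y advance.
Runoff: X is preferred to Y by 613 voters; Y by 572.
X wins the runoff.

X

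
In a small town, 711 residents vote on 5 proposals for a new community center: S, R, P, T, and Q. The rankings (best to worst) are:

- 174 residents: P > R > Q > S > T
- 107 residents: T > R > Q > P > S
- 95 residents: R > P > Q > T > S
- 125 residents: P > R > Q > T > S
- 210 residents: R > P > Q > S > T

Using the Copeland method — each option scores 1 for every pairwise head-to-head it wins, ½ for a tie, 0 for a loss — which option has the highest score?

S: beats T; loses to R, P, and Q → score 1.
R: beats S, P, T, and Q → score 4.
P: beats S, T, and Q; loses to R → score 3.
T: loses to S, R, P, and Q → score 0.
Q: beats S and T; loses to R and P → score 2.
R has the best pairwise record.

R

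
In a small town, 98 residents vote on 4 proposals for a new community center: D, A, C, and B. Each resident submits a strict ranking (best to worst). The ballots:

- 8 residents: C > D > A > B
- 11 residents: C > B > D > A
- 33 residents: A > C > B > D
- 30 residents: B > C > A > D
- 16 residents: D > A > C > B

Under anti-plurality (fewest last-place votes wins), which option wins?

Last-place votes: D 63, A 11, C 0, B 24.
C is ranked last by the fewest voters, so C wins.

C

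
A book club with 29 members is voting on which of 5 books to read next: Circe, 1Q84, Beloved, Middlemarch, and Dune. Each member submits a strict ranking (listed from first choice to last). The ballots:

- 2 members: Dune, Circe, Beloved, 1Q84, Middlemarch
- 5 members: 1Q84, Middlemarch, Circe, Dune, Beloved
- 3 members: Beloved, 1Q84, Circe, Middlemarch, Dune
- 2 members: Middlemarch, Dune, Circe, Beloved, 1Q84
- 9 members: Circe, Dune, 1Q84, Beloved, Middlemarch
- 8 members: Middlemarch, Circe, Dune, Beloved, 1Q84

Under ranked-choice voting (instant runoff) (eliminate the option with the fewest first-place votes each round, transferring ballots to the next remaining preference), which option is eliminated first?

Round 1: Circe 9, 1Q84 5, Beloved 3, Middlemarch 10, Dune 2. Eliminate Dune.

Dune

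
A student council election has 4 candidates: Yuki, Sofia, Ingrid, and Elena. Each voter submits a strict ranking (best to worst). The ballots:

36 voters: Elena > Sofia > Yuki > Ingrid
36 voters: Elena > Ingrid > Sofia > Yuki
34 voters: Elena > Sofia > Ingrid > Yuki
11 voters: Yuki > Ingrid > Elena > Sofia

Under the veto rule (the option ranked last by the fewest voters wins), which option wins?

Elena

Last-place votes: Yuki 70, Sofia 11, Ingrid 36, Elena 0.
Elena is ranked last by the fewest voters, so Elena wins.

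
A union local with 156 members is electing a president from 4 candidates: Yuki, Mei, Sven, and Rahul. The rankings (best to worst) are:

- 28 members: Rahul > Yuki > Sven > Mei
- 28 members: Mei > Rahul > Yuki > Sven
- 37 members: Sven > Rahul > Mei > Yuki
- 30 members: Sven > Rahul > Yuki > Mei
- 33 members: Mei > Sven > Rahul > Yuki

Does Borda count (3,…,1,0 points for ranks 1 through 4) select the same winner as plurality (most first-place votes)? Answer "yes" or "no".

no

Borda — scores: Yuki 114, Mei 220, Sven 295, Rahul 307. Winner: Rahul.
Plurality — first-place votes: Yuki 0, Mei 61, Sven 67, Rahul 28. Winner: Sven.
The two methods disagree.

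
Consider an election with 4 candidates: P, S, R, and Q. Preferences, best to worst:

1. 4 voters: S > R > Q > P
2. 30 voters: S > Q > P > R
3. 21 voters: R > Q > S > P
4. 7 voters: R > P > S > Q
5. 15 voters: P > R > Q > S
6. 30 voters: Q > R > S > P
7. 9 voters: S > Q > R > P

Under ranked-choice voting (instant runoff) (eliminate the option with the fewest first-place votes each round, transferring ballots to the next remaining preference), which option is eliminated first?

P

Round 1: P 15, S 43, R 28, Q 30. Eliminate P.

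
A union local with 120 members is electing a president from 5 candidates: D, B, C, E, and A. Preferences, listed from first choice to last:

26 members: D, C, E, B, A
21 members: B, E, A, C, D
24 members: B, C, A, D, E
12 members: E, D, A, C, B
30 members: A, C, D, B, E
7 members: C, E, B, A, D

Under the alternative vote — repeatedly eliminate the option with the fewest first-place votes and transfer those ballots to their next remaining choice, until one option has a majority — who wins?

D

Round 1: D 26, B 45, C 7, E 12, A 30. Eliminate C.
Round 2: D 26, B 45, E 19, A 30. Eliminate E.
Round 3: D 38, B 52, A 30. Eliminate A.
Round 4: D 68, B 52. D has a majority.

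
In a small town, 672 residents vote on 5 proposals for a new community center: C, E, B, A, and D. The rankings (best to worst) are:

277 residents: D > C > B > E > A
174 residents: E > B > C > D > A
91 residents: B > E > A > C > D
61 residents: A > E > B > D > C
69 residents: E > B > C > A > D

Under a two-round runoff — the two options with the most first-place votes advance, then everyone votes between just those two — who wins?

Round 1 first-place votes: C 0, E 243, B 91, A 61, D 277.
D and E advance.
Runoff: D is preferred to E by 277 voters; E by 395.
E wins the runoff.

E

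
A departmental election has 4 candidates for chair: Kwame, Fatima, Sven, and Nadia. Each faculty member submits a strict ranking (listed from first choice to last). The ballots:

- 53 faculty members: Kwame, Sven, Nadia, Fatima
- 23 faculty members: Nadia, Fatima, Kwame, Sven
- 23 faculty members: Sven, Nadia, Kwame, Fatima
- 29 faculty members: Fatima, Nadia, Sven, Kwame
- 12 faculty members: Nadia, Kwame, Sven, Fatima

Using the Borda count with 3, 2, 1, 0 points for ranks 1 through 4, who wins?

Kwame: 53·3 + 23·1 + 23·1 + 29·0 + 12·2 = 229
Fatima: 53·0 + 23·2 + 23·0 + 29·3 + 12·0 = 133
Sven: 53·2 + 23·0 + 23·3 + 29·1 + 12·1 = 216
Nadia: 53·1 + 23·3 + 23·2 + 29·2 + 12·3 = 262
Nadia has the highest Borda score (262).

Nadia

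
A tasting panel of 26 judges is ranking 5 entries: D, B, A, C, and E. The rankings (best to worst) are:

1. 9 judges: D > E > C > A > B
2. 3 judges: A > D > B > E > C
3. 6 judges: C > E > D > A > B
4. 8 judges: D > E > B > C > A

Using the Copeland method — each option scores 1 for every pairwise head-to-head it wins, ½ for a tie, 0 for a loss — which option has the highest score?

D

D: beats B, A, C, and E → score 4.
B: loses to D, A, C, and E → score 0.
A: beats B; loses to D, C, and E → score 1.
C: beats B and A; loses to D and E → score 2.
E: beats B, A, and C; loses to D → score 3.
D has the best pairwise record.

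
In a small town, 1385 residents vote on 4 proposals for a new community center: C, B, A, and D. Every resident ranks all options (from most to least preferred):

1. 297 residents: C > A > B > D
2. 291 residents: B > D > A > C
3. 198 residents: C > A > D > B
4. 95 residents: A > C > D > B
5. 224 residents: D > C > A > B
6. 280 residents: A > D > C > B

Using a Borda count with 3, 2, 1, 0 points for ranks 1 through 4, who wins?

C: 297·3 + 291·0 + 198·3 + 95·2 + 224·2 + 280·1 = 2403
B: 297·1 + 291·3 + 198·0 + 95·0 + 224·0 + 280·0 = 1170
A: 297·2 + 291·1 + 198·2 + 95·3 + 224·1 + 280·3 = 2630
D: 297·0 + 291·2 + 198·1 + 95·1 + 224·3 + 280·2 = 2107
A has the highest Borda score (2630).

A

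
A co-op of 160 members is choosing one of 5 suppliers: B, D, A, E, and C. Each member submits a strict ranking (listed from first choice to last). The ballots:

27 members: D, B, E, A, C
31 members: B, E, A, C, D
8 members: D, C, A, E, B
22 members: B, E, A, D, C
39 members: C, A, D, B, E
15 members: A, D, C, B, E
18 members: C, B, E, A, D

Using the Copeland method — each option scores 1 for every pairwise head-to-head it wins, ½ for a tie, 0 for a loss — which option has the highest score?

B: beats A and E; ties C; loses to D → score 2.5.
D: beats B and E; loses to A and C → score 2.
A: beats D and C; loses to B and E → score 2.
E: beats A; ties C; loses to B and D → score 1.5.
C: beats D; ties B and E; loses to A → score 2.
B has the best pairwise record.

B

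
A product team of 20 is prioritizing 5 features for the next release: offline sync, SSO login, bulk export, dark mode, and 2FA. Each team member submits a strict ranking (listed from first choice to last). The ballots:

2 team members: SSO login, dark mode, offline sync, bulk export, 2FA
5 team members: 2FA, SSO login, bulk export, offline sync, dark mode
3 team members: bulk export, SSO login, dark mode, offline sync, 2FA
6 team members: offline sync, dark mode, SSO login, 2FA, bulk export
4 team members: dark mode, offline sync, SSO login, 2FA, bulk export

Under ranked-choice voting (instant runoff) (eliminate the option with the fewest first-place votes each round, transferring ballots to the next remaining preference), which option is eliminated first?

Round 1: offline sync 6, SSO login 2, bulk export 3, dark mode 4, 2FA 5. Eliminate SSO login.

SSO login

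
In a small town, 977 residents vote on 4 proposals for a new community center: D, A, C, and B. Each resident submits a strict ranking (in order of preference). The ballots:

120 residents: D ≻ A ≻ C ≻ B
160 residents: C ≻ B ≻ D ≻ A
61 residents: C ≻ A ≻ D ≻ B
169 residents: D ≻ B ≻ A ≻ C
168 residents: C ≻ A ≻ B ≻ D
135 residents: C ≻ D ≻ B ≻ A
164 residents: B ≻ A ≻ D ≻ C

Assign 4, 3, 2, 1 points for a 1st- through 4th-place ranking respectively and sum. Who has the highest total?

C

D: 120·4 + 160·2 + 61·2 + 169·4 + 168·1 + 135·3 + 164·2 = 2499
A: 120·3 + 160·1 + 61·3 + 169·2 + 168·3 + 135·1 + 164·3 = 2172
C: 120·2 + 160·4 + 61·4 + 169·1 + 168·4 + 135·4 + 164·1 = 2669
B: 120·1 + 160·3 + 61·1 + 169·3 + 168·2 + 135·2 + 164·4 = 2430
C has the highest Borda score (2669).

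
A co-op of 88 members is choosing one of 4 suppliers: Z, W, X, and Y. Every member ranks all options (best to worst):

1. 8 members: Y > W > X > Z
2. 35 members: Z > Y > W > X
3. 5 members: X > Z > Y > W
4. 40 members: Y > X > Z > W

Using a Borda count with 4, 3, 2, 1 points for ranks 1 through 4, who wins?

Z: 8·1 + 35·4 + 5·3 + 40·2 = 243
W: 8·3 + 35·2 + 5·1 + 40·1 = 139
X: 8·2 + 35·1 + 5·4 + 40·3 = 191
Y: 8·4 + 35·3 + 5·2 + 40·4 = 307
Y has the highest Borda score (307).

Y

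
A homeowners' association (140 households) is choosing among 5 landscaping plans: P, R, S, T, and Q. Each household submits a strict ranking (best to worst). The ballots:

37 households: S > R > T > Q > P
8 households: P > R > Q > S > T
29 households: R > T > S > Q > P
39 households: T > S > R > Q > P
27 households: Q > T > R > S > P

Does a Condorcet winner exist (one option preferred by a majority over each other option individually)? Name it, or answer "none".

none

Checking pairwise contests:
R beats P 132–8.
S beats R 76–64.
T beats S 95–45.
R beats T 74–66.
R beats Q 113–27.
Every option loses at least one head-to-head, so there is no Condorcet winner.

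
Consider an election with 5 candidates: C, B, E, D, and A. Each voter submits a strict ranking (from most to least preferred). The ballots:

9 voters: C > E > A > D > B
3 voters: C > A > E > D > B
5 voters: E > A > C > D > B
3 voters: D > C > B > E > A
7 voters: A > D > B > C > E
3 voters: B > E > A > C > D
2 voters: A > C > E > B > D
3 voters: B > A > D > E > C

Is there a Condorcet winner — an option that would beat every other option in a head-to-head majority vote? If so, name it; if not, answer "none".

Checking pairwise contests:
A beats C 20–15.
C beats B 22–13.
C beats E 24–11.
C beats D 22–13.
E beats A 20–15.
Every option loses at least one head-to-head, so there is no Condorcet winner.

none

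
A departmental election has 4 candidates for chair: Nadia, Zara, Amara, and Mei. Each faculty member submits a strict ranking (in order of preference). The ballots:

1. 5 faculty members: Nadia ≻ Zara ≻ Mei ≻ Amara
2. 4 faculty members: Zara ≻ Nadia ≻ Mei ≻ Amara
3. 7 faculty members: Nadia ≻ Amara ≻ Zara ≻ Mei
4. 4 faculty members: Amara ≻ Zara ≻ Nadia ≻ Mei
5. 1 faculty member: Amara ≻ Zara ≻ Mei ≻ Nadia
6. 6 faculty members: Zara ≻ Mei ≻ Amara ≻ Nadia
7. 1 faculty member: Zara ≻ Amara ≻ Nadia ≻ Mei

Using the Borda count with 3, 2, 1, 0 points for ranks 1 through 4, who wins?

Zara

Nadia: 5·3 + 4·2 + 7·3 + 4·1 + 1·0 + 6·0 + 1·1 = 49
Zara: 5·2 + 4·3 + 7·1 + 4·2 + 1·2 + 6·3 + 1·3 = 60
Amara: 5·0 + 4·0 + 7·2 + 4·3 + 1·3 + 6·1 + 1·2 = 37
Mei: 5·1 + 4·1 + 7·0 + 4·0 + 1·1 + 6·2 + 1·0 = 22
Zara has the highest Borda score (60).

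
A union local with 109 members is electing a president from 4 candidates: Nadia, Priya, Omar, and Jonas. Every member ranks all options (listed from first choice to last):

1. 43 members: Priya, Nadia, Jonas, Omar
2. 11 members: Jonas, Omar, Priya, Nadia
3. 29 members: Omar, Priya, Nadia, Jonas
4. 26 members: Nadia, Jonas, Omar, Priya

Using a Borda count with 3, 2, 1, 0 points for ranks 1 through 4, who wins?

Priya

Nadia: 43·2 + 11·0 + 29·1 + 26·3 = 193
Priya: 43·3 + 11·1 + 29·2 + 26·0 = 198
Omar: 43·0 + 11·2 + 29·3 + 26·1 = 135
Jonas: 43·1 + 11·3 + 29·0 + 26·2 = 128
Priya has the highest Borda score (198).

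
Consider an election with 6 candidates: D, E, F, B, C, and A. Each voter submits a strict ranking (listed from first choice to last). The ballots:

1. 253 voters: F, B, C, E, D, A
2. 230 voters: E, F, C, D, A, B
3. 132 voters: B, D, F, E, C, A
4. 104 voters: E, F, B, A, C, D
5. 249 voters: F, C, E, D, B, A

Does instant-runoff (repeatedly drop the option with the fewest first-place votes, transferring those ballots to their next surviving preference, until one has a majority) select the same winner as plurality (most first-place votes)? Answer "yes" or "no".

yes

Instant-runoff — R1 D 0, E 334, F 502, B 132, C 0, A 0 (F winner). Winner: F.
Plurality — first-place votes: D 0, E 334, F 502, B 132, C 0, A 0. Winner: F.
The two methods agree.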